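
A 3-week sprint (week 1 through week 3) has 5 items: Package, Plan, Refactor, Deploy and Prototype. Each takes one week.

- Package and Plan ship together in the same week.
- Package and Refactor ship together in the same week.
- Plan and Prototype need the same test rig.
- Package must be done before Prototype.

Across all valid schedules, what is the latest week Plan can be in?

Plan must be in the same week as Package, which can't be after week 2, so Plan is at most week 2.
Plan at week 2 is achievable: Package -> week 2, Refactor -> week 2, Deploy -> week 1, Prototype -> week 3, Plan -> week 2.

week 2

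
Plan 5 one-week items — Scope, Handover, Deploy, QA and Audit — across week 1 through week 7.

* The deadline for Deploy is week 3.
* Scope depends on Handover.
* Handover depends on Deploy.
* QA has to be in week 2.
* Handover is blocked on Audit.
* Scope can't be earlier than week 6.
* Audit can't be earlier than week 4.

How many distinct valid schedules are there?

12

Splitting on Scope: it can be week 6 (3), week 7 (9). Listing each branch's schedules as (Handover, Deploy, QA, Audit) by week number:
Scope=week 6: (5,1,2,4) (5,2,2,4) (5,3,2,4) — 3.
Scope=week 7: (5,1,2,4) (5,2,2,4) (5,3,2,4) (6,1,2,4) (6,1,2,5) (6,2,2,4) (6,2,2,5) (6,3,2,4) (6,3,2,5) — 9.
Summing: 3 + 9 = 12.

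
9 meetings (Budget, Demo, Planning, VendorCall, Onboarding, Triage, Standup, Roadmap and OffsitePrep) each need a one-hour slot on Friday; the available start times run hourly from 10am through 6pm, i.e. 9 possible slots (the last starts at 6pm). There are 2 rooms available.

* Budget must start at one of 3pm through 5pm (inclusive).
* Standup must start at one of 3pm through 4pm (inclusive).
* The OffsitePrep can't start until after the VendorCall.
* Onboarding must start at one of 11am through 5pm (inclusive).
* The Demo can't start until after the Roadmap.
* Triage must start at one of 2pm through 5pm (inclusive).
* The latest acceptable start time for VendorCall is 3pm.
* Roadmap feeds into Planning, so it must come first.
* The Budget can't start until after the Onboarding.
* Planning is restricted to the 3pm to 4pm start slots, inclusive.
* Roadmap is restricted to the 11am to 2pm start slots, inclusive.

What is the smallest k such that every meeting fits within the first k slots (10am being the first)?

7

The precedence chain requires at least 2 distinct slots.
With at most 2 per slot and 9 meetings, at least 5 slots are needed.
Budget can't be placed before 3pm — that is slot 6 counting from 10am — so the schedule must run through at least 6 slots.
Could 6 slots be enough, i.e. nothing placed later than 3pm? No: Budget's window within 6 slots is {3pm}; Planning's window within 6 slots is {3pm}; Standup's window within 6 slots is {3pm}; that puts Budget, Planning and Standup all in 3pm — more than 2 per slot.
So 6 slots is not enough.
7 works (last occupied slot: 4pm): for example OffsitePrep in 12pm, Onboarding in 11am, Standup in 4pm, Budget in 3pm, Roadmap in 11am, Demo in 12pm, VendorCall in 10am, Triage in 2pm, Planning in 3pm.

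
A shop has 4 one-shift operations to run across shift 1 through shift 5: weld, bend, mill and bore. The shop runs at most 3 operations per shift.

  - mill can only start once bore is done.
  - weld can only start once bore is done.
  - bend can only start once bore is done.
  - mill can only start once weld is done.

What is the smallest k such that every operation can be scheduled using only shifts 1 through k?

3

The precedence chain requires at least 3 distinct shifts.
With at most 3 per shift and 4 operations, at least 2 shifts are needed.
3 works (last occupied shift: shift 3): for example bore -> shift 1, bend -> shift 2, weld -> shift 2, mill -> shift 3.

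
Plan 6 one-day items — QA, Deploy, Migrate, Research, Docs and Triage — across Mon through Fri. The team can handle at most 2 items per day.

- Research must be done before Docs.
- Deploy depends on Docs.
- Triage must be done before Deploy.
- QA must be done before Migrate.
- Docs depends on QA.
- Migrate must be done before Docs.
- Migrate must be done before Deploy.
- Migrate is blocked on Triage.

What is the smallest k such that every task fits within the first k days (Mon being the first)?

4

The precedence chain requires at least 4 distinct days.
With at most 2 per day and 6 tasks, at least 3 days are needed.
4 works (last occupied day: Thu): for example Migrate -> Tue, Deploy -> Thu, Docs -> Wed, QA -> Mon, Triage -> Mon, Research -> Tue.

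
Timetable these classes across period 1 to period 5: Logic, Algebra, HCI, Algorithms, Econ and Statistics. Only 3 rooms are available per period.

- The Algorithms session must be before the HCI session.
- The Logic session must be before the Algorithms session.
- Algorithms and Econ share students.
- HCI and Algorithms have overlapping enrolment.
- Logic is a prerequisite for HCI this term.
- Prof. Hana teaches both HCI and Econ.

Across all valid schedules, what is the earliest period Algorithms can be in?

period 2

Precedence pushes Algorithms to at least period 2; downstream work caps Algorithms at period 4.
Algorithms at period 2 is achievable: Algebra -> period 1, Statistics -> period 2, Econ -> period 1, Algorithms -> period 2, Logic -> period 1, HCI -> period 3.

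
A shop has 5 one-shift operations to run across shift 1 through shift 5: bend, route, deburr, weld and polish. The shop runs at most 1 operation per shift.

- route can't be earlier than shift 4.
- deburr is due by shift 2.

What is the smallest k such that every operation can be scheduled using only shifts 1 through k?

5 shifts

With at most 1 per shift and 5 operations, at least 5 shifts are needed.
route can't be placed before shift 4, so the schedule must run through at least shift 4.
5 works (last occupied shift: shift 5): for example polish=shift 5, deburr=shift 1, bend=shift 2, route=shift 4, weld=shift 3.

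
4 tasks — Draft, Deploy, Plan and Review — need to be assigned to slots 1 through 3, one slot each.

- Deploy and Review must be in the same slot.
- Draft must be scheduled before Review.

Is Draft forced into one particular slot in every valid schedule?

No

Draft can be 1 (e.g. Review=2; Plan=1; Deploy=2; Draft=1) or 2 (e.g. Review -> 3, Plan -> 1, Deploy -> 3, Draft -> 2).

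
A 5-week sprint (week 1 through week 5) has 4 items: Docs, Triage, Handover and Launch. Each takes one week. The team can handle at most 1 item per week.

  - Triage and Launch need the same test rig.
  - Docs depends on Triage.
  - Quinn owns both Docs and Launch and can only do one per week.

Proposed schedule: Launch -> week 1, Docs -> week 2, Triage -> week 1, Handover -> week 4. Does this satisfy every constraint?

No. Triage and Launch need the same test rig is not satisfied.

Triage and Launch need the same test rig — violated.
Quinn owns both Docs and Launch and can only do one per week — holds.
The team can handle at most 1 item per week — violated.
Docs depends on Triage — holds.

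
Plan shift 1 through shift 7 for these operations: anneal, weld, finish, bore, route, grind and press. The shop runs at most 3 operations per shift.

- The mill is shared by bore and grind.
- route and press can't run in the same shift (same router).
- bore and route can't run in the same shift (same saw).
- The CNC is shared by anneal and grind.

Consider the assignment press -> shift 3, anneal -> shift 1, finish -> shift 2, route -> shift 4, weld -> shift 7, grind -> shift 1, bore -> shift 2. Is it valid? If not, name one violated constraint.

The mill is shared by bore and grind — holds.
The shop runs at most 3 operations per shift — holds.
route and press can't run in the same shift (same router) — holds.
The CNC is shared by anneal and grind — violated.
bore and route can't run in the same shift (same saw) — holds.

Invalid. The CNC is shared by anneal and grind.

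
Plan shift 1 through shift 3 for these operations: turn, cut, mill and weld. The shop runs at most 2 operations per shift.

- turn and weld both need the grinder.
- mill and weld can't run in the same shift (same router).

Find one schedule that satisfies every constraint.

weld -> shift 3, cut -> shift 1, turn -> shift 1, mill -> shift 2

Checking: turn(shift 1) != weld(shift 3); mill(shift 2) != weld(shift 3); max 2 per shift (cap 2).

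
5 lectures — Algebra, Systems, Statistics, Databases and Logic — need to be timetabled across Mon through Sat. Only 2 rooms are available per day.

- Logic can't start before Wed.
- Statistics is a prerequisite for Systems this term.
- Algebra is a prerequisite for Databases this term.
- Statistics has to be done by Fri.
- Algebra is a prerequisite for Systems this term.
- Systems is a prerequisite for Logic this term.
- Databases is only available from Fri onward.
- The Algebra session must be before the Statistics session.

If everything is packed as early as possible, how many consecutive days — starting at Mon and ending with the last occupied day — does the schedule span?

The precedence chain requires at least 4 distinct days.
With at most 2 per day and 5 lectures, at least 3 days are needed.
Databases can't be placed before Fri — that is day 5 counting from Mon — so the schedule must run through at least 5 days.
5 works (last occupied day: Fri): for example Algebra=Mon; Databases=Fri; Statistics=Tue; Systems=Wed; Logic=Thu.

5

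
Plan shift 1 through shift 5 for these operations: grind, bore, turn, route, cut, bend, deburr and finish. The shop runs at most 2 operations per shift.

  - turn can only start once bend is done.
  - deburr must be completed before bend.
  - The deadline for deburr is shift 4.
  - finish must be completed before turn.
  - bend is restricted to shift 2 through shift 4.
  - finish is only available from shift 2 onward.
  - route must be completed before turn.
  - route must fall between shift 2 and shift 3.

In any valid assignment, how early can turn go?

shift 4

Precedence pushes turn to at least shift 3.
turn at shift 4 is achievable: cut in shift 4, route in shift 2, turn in shift 4, deburr in shift 1, bend in shift 2, finish in shift 3, grind in shift 1, bore in shift 3.
Nothing earlier works — the capacity limit rule out every shift before shift 4.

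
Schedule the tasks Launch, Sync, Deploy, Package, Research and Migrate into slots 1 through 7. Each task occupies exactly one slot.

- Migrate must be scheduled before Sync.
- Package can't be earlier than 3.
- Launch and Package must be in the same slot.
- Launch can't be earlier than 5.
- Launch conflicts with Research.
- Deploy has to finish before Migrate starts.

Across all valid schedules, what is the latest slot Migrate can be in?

6

Precedence pushes Migrate to at least 2; downstream work caps Migrate at 6.
Migrate at 6 is achievable: Launch -> 5; Sync -> 7; Research -> 1; Package -> 5; Migrate -> 6; Deploy -> 1.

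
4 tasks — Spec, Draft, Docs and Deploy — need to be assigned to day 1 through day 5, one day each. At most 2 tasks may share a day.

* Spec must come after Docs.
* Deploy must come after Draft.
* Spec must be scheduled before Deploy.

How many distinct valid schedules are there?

Splitting on Spec: it can be day 2 (9), day 3 (14), day 4 (12). Listing each branch's schedules as (Draft, Docs, Deploy) by day number:
Spec=day 2: (1,1,3) (1,1,4) (1,1,5) (2,1,3) (2,1,4) (2,1,5) (3,1,4) (3,1,5) (4,1,5) — 9.
Spec=day 3: (1,1,4) (1,1,5) (1,2,4) (1,2,5) (2,1,4) (2,1,5) (2,2,4) (2,2,5) (3,1,4) (3,1,5) (3,2,4) (3,2,5) (4,1,5) (4,2,5) — 14.
Spec=day 4: (1,1,5) (1,2,5) (1,3,5) (2,1,5) (2,2,5) (2,3,5) (3,1,5) (3,2,5) (3,3,5) (4,1,5) (4,2,5) (4,3,5) — 12.
Summing: 9 + 14 + 12 = 35.

35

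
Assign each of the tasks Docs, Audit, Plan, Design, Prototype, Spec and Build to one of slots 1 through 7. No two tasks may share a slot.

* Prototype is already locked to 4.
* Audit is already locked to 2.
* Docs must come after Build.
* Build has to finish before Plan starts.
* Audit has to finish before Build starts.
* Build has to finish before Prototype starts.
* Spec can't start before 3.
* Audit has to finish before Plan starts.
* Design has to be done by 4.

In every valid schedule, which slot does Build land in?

3

Audit is fixed at 2 and must come before Build, so Build is at least 3.
Prototype is fixed at 4 and must come after Build, so Build is at most 3.
So Build must be 3.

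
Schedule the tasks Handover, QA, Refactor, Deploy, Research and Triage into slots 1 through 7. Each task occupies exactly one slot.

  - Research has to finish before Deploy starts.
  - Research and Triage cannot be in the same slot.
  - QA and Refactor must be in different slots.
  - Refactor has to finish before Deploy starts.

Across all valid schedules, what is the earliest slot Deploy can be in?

2

Precedence pushes Deploy to at least 2.
Deploy at 2 is achievable: Research -> 1, Deploy -> 2, QA -> 2, Refactor -> 1, Handover -> 1, Triage -> 2.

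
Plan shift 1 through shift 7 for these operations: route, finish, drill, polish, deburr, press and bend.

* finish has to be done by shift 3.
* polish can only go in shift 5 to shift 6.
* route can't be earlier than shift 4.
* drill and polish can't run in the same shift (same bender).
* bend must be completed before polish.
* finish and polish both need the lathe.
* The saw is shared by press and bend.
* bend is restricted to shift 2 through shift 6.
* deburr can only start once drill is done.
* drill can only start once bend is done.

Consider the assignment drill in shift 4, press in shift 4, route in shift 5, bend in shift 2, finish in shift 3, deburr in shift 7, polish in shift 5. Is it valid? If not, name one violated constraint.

finish and polish both need the lathe — holds.
finish has to be done by shift 3 — holds.
bend must be completed before polish — holds.
polish can only go in shift 5 to shift 6 — holds.
route can't be earlier than shift 4 — holds.
deburr can only start once drill is done — holds.
drill and polish can't run in the same shift (same bender) — holds.
bend is restricted to shift 2 through shift 6 — holds.
The saw is shared by press and bend — holds.
drill can only start once bend is done — holds.

Valid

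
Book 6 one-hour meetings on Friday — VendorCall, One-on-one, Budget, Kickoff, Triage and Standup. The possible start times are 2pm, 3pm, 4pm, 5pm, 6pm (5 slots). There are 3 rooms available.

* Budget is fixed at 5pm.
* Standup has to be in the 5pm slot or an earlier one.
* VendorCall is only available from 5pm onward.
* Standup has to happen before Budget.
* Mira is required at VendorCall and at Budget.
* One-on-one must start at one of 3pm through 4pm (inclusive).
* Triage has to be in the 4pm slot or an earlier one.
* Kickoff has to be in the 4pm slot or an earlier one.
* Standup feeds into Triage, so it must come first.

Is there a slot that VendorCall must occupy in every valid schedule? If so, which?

6pm

VendorCall's window is 5pm–6pm.
Budget is fixed at 5pm, and VendorCall can't share a slot with Budget.
So VendorCall must be 6pm.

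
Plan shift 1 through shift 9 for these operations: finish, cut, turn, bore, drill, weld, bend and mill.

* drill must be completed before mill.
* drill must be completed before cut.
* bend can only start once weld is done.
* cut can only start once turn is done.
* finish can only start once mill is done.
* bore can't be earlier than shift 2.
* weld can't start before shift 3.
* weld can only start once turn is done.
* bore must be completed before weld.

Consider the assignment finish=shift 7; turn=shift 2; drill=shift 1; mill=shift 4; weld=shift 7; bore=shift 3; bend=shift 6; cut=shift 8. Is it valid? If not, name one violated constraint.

weld can only start once turn is done — holds.
drill must be completed before mill — holds.
cut can only start once turn is done — holds.
drill must be completed before cut — holds.
weld can't start before shift 3 — holds.
bend can only start once weld is done — violated.
finish can only start once mill is done — holds.
bore must be completed before weld — holds.
bore can't be earlier than shift 2 — holds.

No. bend can only start once weld is done is not satisfied.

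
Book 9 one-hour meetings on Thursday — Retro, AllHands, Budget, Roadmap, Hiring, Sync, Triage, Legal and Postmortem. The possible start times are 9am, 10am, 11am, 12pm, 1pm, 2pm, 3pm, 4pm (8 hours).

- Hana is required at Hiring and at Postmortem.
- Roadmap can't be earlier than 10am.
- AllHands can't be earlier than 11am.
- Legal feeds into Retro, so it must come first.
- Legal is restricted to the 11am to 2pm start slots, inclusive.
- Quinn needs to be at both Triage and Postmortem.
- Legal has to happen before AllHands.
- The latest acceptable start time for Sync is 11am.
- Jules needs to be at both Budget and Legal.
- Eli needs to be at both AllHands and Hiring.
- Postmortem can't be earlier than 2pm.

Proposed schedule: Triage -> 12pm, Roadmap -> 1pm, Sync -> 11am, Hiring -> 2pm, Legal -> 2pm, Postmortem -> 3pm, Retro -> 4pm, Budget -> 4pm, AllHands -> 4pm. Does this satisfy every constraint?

Valid

Hana is required at Hiring and at Postmortem — holds.
Jules needs to be at both Budget and Legal — holds.
Roadmap can't be earlier than 10am — holds.
AllHands can't be earlier than 11am — holds.
Quinn needs to be at both Triage and Postmortem — holds.
Postmortem can't be earlier than 2pm — holds.
Legal is restricted to the 11am to 2pm start slots, inclusive — holds.
Eli needs to be at both AllHands and Hiring — holds.
Legal feeds into Retro, so it must come first — holds.
The latest acceptable start time for Sync is 11am — holds.
Legal has to happen before AllHands — holds.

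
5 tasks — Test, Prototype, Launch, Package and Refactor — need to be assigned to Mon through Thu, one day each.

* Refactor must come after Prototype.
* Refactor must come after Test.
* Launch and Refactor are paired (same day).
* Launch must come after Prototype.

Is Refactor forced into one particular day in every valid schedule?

Refactor can be Tue (e.g. Launch in Tue, Refactor in Tue, Prototype in Mon, Package in Mon, Test in Mon) or Wed (e.g. Test -> Mon, Prototype -> Mon, Refactor -> Wed, Package -> Mon, Launch -> Wed).

No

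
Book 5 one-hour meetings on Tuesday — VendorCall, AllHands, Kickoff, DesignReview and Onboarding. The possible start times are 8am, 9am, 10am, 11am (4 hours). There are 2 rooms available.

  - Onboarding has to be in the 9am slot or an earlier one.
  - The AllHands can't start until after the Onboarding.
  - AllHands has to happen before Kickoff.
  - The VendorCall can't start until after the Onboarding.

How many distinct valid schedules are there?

36

Splitting on VendorCall: it can be 9am (10), 10am (13), 11am (13). Listing each branch's schedules as (AllHands, Kickoff, DesignReview, Onboarding):
VendorCall=9am: (9am,10am,8am,8am) (9am,10am,10am,8am) (9am,10am,11am,8am) (9am,11am,8am,8am) (9am,11am,10am,8am) (9am,11am,11am,8am) (10am,11am,8am,8am) (10am,11am,9am,8am) (10am,11am,10am,8am) (10am,11am,11am,8am) — 10.
VendorCall=10am: (9am,10am,8am,8am) (9am,10am,9am,8am) (9am,10am,11am,8am) (9am,11am,8am,8am) (9am,11am,9am,8am) (9am,11am,10am,8am) (9am,11am,11am,8am) (10am,11am,8am,8am) (10am,11am,8am,9am) (10am,11am,9am,8am) (10am,11am,9am,9am) (10am,11am,11am,8am) (10am,11am,11am,9am) — 13.
VendorCall=11am: (9am,10am,8am,8am) (9am,10am,9am,8am) (9am,10am,10am,8am) (9am,10am,11am,8am) (9am,11am,8am,8am) (9am,11am,9am,8am) (9am,11am,10am,8am) (10am,11am,8am,8am) (10am,11am,8am,9am) (10am,11am,9am,8am) (10am,11am,9am,9am) (10am,11am,10am,8am) (10am,11am,10am,9am) — 13.
Summing: 10 + 13 + 13 = 36.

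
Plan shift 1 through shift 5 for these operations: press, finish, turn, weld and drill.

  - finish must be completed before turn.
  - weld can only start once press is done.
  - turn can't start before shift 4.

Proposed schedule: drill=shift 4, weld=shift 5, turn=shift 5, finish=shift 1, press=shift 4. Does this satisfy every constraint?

Yes

turn can't start before shift 4 — holds.
finish must be completed before turn — holds.
weld can only start once press is done — holds.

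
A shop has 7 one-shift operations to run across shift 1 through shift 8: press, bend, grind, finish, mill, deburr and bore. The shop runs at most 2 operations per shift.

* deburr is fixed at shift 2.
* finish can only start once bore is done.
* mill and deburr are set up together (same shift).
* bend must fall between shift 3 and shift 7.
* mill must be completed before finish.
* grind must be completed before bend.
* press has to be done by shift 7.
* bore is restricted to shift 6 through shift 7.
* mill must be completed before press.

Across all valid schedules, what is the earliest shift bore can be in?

shift 6

Bore is available from shift 6; bore's own window allows nothing later than shift 7.
bore at shift 6 is achievable: press=shift 3, finish=shift 7, bend=shift 3, deburr=shift 2, bore=shift 6, mill=shift 2, grind=shift 1.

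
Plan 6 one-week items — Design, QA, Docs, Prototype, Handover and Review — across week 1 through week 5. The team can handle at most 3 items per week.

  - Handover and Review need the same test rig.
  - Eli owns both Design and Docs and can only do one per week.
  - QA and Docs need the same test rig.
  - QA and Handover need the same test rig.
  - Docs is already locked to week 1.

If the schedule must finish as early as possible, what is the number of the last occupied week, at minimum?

With at most 3 per week and 6 work items, at least 2 weeks are needed.
2 works (last occupied week: week 2): for example Design=week 2, Handover=week 1, QA=week 2, Prototype=week 1, Docs=week 1, Review=week 2.

2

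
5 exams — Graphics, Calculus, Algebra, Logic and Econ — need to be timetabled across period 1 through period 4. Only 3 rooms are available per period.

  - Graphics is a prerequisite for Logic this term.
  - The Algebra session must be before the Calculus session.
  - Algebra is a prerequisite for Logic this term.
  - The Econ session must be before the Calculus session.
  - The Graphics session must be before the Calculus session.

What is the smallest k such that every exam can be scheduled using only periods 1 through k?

The precedence chain requires at least 2 distinct periods.
With at most 3 per period and 5 exams, at least 2 periods are needed.
2 works (last occupied period: period 2): for example Econ=period 1, Graphics=period 1, Logic=period 2, Algebra=period 1, Calculus=period 2.

2 periods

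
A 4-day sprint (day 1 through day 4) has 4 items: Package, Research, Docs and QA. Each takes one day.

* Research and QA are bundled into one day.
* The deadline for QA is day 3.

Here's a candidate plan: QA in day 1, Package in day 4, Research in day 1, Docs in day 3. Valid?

Yes, all constraints hold

The deadline for QA is day 3 — holds.
Research and QA are bundled into one day — holds.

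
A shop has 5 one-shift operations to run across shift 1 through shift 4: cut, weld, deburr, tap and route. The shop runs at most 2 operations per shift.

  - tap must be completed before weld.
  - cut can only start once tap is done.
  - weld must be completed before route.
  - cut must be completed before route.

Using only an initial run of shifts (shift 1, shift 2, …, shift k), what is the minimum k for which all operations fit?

3 shifts

The precedence chain requires at least 3 distinct shifts.
With at most 2 per shift and 5 operations, at least 3 shifts are needed.
3 works (last occupied shift: shift 3): for example tap -> shift 1; cut -> shift 2; weld -> shift 2; deburr -> shift 1; route -> shift 3.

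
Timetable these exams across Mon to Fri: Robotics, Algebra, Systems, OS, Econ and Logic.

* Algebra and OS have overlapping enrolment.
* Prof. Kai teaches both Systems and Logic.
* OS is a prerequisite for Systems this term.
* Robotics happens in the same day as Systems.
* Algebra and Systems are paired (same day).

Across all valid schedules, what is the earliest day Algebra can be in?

Algebra must be in the same day as Systems, which can't be before Tue, so Algebra is at least Tue.
Algebra at Tue is achievable: Systems -> Tue, Econ -> Mon, Algebra -> Tue, Robotics -> Tue, OS -> Mon, Logic -> Mon.

Tue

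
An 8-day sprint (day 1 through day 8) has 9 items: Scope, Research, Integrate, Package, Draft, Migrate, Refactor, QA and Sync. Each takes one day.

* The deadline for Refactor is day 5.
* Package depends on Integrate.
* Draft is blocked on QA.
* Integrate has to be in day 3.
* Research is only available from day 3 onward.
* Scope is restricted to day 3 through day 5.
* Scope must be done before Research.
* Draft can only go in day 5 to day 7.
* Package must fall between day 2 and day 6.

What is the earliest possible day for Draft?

day 5

Draft is available from day 5; Draft's own window allows nothing later than day 7.
Draft at day 5 is achievable: Migrate in day 1, Scope in day 3, Research in day 4, Sync in day 1, Package in day 4, Refactor in day 1, Integrate in day 3, QA in day 1, Draft in day 5.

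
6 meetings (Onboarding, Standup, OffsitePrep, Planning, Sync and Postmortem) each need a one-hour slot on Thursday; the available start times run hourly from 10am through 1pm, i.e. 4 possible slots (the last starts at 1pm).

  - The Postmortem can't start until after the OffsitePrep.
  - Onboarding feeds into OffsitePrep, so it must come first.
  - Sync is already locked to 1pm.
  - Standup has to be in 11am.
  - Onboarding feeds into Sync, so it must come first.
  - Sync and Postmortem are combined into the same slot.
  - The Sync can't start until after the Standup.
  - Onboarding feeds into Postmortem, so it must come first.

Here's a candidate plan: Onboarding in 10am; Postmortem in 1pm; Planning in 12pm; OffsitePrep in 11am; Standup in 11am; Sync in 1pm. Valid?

Onboarding feeds into Postmortem, so it must come first — holds.
Onboarding feeds into OffsitePrep, so it must come first — holds.
The Sync can't start until after the Standup — holds.
Sync and Postmortem are combined into the same slot — holds.
Sync is already locked to 1pm — holds.
Standup has to be in 11am — holds.
The Postmortem can't start until after the OffsitePrep — holds.
Onboarding feeds into Sync, so it must come first — holds.

Valid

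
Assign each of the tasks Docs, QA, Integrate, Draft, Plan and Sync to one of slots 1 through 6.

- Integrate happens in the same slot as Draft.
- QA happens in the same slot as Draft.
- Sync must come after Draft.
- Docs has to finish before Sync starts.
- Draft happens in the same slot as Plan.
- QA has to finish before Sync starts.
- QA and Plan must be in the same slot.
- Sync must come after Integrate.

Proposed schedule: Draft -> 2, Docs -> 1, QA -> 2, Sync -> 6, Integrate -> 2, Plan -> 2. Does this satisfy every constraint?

Valid

QA and Plan must be in the same slot — holds.
Integrate happens in the same slot as Draft — holds.
Docs has to finish before Sync starts — holds.
Sync must come after Draft — holds.
QA has to finish before Sync starts — holds.
QA happens in the same slot as Draft — holds.
Draft happens in the same slot as Plan — holds.
Sync must come after Integrate — holds.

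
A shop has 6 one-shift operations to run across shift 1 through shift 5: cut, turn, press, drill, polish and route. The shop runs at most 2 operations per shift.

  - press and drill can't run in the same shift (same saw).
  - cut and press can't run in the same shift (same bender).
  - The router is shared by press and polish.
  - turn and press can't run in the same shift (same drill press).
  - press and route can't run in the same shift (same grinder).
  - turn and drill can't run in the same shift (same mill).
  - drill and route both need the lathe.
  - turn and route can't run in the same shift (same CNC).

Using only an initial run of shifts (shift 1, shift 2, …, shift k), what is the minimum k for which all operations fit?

4

With at most 2 per shift and 6 operations, at least 3 shifts are needed.
Could 3 shifts be enough, i.e. nothing placed later than shift 3? No: turn, press, drill and route must all be in different shifts (turn/press can't share; turn/drill can't share; turn/route can't share; press/drill can't share; press/route can't share; drill/route can't share), but only 3 shifts are available: 4 operations can't fit in 3 distinct shifts.
So 3 shifts is not enough.
4 works (last occupied shift: shift 4): for example turn -> shift 1; polish -> shift 3; drill -> shift 3; press -> shift 2; route -> shift 4; cut -> shift 1.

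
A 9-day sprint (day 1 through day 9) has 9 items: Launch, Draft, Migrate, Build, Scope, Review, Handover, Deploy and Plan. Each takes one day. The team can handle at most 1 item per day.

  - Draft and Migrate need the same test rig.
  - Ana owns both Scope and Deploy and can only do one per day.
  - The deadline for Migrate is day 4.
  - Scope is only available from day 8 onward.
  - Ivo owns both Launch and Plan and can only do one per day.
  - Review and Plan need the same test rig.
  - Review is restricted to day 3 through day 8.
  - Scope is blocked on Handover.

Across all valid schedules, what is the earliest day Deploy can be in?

Deploy at day 1 is achievable: Deploy -> day 1, Launch -> day 5, Draft -> day 6, Handover -> day 4, Review -> day 3, Build -> day 7, Migrate -> day 2, Plan -> day 9, Scope -> day 8.

day 1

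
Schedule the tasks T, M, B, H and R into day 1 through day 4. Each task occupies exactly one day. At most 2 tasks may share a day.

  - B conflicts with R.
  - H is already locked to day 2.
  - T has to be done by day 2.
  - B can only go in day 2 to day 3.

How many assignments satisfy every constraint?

24

Splitting on T: it can be day 1 (18), day 2 (6). Listing each branch's schedules as (M, B, H, R) by day number:
T=day 1: (1,2,2,3) (1,2,2,4) (1,3,2,2) (1,3,2,4) (2,3,2,1) (2,3,2,4) (3,2,2,1) (3,2,2,3) (3,2,2,4) (3,3,2,1) (3,3,2,2) (3,3,2,4) (4,2,2,1) (4,2,2,3) (4,2,2,4) (4,3,2,1) (4,3,2,2) (4,3,2,4) — 18.
T=day 2: (1,3,2,1) (1,3,2,4) (3,3,2,1) (3,3,2,4) (4,3,2,1) (4,3,2,4) — 6.
Summing: 18 + 6 = 24.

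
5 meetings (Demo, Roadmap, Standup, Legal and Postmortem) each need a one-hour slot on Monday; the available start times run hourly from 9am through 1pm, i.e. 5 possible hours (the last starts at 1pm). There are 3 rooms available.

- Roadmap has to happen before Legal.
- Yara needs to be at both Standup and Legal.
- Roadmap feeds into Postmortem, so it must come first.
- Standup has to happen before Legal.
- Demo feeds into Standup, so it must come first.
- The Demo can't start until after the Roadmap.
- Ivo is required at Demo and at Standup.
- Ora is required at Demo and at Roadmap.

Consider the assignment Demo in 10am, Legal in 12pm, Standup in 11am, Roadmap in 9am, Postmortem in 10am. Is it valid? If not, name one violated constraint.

Valid

Standup has to happen before Legal — holds.
Ivo is required at Demo and at Standup — holds.
Demo feeds into Standup, so it must come first — holds.
Yara needs to be at both Standup and Legal — holds.
Roadmap has to happen before Legal — holds.
Ora is required at Demo and at Roadmap — holds.
There are 3 rooms available — holds.
Roadmap feeds into Postmortem, so it must come first — holds.
The Demo can't start until after the Roadmap — holds.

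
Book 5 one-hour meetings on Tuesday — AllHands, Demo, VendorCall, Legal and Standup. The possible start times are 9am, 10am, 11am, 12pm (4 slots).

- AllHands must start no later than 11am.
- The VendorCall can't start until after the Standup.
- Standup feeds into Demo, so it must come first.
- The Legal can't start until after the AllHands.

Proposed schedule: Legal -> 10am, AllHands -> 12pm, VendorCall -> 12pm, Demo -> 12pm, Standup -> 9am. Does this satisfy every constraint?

No. The Legal can't start until after the AllHands is not satisfied.

AllHands must start no later than 11am — violated.
The VendorCall can't start until after the Standup — holds.
The Legal can't start until after the AllHands — violated.
Standup feeds into Demo, so it must come first — holds.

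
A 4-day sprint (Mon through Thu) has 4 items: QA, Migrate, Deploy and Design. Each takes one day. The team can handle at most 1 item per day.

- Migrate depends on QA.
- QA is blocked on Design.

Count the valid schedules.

4

Enumerating: Migrate in Wed, Design in Mon, Deploy in Thu, QA in Tue | Design=Mon; Migrate=Thu; Deploy=Wed; QA=Tue | QA=Wed, Deploy=Tue, Design=Mon, Migrate=Thu | QA in Wed; Migrate in Thu; Deploy in Mon; Design in Tue.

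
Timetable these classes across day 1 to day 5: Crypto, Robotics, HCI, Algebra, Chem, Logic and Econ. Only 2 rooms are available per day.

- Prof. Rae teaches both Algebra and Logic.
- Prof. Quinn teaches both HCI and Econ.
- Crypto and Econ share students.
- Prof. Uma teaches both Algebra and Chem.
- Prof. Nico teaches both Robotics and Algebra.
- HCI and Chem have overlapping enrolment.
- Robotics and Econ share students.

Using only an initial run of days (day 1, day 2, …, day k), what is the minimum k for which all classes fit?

With at most 2 per day and 7 classes, at least 4 days are needed.
4 works (last occupied day: day 4): for example Logic -> day 3; HCI -> day 2; Crypto -> day 1; Chem -> day 3; Algebra -> day 2; Econ -> day 4; Robotics -> day 1.

4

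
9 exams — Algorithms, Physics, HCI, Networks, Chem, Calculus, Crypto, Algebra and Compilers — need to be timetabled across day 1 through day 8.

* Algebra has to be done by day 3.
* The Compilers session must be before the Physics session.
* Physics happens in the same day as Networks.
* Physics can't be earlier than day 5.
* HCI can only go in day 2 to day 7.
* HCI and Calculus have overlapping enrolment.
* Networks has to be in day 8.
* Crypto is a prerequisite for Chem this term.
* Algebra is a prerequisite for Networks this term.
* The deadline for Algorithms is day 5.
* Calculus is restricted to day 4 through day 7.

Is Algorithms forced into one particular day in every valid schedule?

Algorithms can be day 1 (e.g. Calculus in day 4; HCI in day 2; Networks in day 8; Chem in day 2; Compilers in day 1; Physics in day 8; Algorithms in day 1; Crypto in day 1; Algebra in day 1) or day 2 (e.g. Algorithms in day 2, Algebra in day 1, Physics in day 8, Crypto in day 1, HCI in day 2, Compilers in day 1, Chem in day 2, Calculus in day 4, Networks in day 8).

No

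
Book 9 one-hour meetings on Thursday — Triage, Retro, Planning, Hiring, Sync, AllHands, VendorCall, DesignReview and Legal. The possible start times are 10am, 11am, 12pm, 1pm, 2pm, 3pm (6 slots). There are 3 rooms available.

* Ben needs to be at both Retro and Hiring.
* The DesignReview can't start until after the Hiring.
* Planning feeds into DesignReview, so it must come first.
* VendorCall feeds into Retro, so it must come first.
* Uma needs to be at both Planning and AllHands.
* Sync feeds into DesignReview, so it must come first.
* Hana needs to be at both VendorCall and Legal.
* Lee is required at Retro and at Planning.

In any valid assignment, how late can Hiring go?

Downstream work caps Hiring at 2pm.
Hiring at 2pm is achievable: Hiring -> 2pm, Retro -> 11am, Sync -> 10am, Triage -> 11am, Planning -> 10am, DesignReview -> 3pm, Legal -> 12pm, AllHands -> 11am, VendorCall -> 10am.

2pm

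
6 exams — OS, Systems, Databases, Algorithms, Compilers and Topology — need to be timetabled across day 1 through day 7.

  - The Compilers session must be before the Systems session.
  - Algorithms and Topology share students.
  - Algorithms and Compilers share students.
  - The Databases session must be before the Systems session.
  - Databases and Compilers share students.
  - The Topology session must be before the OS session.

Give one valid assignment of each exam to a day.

OS=day 2, Topology=day 1, Databases=day 1, Compilers=day 2, Algorithms=day 3, Systems=day 3

Checking: Topology(day 1) before OS(day 2); Databases(day 1) before Systems(day 3); Compilers(day 2) before Systems(day 3); Algorithms(day 3) != Topology(day 1); Databases(day 1) != Compilers(day 2); Algorithms(day 3) != Compilers(day 2).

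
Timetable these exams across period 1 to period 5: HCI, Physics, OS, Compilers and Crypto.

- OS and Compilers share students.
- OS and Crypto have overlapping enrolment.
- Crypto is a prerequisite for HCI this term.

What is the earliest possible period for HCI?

period 2

Precedence pushes HCI to at least period 2.
HCI at period 2 is achievable: OS -> period 2, Compilers -> period 1, Physics -> period 1, HCI -> period 2, Crypto -> period 1.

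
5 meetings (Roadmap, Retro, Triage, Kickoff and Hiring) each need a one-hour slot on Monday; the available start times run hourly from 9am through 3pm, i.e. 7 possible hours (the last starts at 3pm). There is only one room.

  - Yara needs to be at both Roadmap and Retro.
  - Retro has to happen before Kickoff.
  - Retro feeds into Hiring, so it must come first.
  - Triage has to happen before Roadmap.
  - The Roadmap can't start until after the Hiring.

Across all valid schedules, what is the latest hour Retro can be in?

Downstream work caps Retro at 1pm.
Retro at 12pm is achievable: Hiring=1pm, Retro=12pm, Kickoff=3pm, Triage=9am, Roadmap=2pm.
Nothing later works — the conflict and capacity constraints rule out every hour after 12pm.

12pm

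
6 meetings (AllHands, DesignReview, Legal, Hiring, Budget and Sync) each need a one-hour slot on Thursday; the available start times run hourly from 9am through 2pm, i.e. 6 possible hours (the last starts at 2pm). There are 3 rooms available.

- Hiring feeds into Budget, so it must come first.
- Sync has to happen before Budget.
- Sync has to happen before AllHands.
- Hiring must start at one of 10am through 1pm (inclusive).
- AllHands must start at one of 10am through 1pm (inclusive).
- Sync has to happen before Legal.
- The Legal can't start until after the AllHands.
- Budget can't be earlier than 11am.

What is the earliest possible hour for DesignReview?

9am

DesignReview at 9am is achievable: DesignReview=9am, Hiring=10am, Sync=9am, Budget=11am, AllHands=10am, Legal=11am.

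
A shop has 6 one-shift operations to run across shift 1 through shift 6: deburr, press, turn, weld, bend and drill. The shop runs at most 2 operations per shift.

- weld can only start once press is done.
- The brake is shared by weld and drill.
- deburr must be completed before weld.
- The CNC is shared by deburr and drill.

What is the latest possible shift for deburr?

Downstream work caps deburr at shift 5.
deburr at shift 5 is achievable: bend -> shift 2, turn -> shift 1, deburr -> shift 5, press -> shift 1, weld -> shift 6, drill -> shift 2.

shift 5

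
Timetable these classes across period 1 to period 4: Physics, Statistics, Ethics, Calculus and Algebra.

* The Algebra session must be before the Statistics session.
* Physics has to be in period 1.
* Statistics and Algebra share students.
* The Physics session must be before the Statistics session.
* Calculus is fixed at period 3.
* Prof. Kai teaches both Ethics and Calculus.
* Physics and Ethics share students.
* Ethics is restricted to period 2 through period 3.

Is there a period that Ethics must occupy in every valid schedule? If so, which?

Ethics's window is period 2–period 3.
Calculus is fixed at period 3, and Ethics can't share a period with Calculus.
So Ethics must be period 2.

period 2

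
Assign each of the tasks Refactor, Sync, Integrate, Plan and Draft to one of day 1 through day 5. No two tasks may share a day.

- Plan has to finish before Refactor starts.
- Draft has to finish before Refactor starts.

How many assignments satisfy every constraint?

Splitting on Refactor: it can be day 3 (4), day 4 (12), day 5 (24). Listing each branch's schedules as (Sync, Integrate, Plan, Draft) by day number:
Refactor=day 3: (4,5,1,2) (4,5,2,1) (5,4,1,2) (5,4,2,1) — 4.
Refactor=day 4: (1,5,2,3) (1,5,3,2) (2,5,1,3) (2,5,3,1) (3,5,1,2) (3,5,2,1) (5,1,2,3) (5,1,3,2) (5,2,1,3) (5,2,3,1) (5,3,1,2) (5,3,2,1) — 12.
Refactor=day 5: (1,2,3,4) (1,2,4,3) (1,3,2,4) (1,3,4,2) (1,4,2,3) (1,4,3,2) (2,1,3,4) (2,1,4,3) (2,3,1,4) (2,3,4,1) (2,4,1,3) (2,4,3,1) (3,1,2,4) (3,1,4,2) (3,2,1,4) (3,2,4,1) (3,4,1,2) (3,4,2,1) (4,1,2,3) (4,1,3,2) (4,2,1,3) (4,2,3,1) (4,3,1,2) (4,3,2,1) — 24.
Summing: 4 + 12 + 24 = 40.

40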